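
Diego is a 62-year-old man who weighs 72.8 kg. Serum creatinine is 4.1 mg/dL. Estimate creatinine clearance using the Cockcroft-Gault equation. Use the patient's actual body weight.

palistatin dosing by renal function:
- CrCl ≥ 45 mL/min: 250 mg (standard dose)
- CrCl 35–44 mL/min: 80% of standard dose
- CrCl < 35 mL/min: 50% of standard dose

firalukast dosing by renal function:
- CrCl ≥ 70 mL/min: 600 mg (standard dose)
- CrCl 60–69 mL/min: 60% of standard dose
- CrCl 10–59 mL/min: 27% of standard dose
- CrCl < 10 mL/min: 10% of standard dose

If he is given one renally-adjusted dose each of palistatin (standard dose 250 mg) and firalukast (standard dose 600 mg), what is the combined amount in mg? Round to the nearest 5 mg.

285 mg

CrCl = (140 − 62) × 72.8 / (72 × 4.1) = 5678.4 / 295.20 ≈ 19.2 mL/min
CrCl ≈ 19 mL/min.
palistatin: < 35 mL/min → 50% of 250 mg = 125 mg.
firalukast: 10–59 mL/min → 27% of 600 mg = 162 mg.
Total = 125 + 162 = 287 mg.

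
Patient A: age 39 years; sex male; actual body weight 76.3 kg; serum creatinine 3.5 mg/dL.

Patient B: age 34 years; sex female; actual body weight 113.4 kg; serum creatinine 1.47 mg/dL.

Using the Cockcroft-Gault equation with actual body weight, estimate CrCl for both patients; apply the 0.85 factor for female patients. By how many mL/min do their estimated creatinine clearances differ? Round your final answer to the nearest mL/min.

Patient A: CrCl = (140 − 39) × 76.3 / (72 × 3.5) = 7706.3 / 252.00 ≈ 30.6 mL/min
Patient B: CrCl = (140 − 34) × 113.4 / (72 × 1.47) × 0.85 = 12020.4 / 105.84 × 0.85 ≈ 96.5 mL/min
|30.6 − 96.5| = 65.9 mL/min

66 mL/min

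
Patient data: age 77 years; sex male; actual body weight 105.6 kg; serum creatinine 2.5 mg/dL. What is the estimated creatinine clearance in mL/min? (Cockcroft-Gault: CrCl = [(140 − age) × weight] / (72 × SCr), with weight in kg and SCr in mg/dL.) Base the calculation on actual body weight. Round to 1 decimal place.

CrCl = (140 − 77) × 105.6 / (72 × 2.5) = 6652.8 / 180.00 ≈ 37.0 mL/min

37.0 mL/min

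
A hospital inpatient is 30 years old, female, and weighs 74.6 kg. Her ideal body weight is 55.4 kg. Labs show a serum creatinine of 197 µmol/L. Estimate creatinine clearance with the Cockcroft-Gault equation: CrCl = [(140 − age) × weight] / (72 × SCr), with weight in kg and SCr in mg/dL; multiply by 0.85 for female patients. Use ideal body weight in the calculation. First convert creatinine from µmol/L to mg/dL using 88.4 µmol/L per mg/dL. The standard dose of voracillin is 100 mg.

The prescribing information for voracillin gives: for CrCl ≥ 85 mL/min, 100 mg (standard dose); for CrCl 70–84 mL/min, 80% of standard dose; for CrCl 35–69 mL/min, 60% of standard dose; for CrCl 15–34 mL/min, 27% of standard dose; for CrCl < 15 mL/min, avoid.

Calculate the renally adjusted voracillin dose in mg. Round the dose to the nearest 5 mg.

25 mg

SCr = 197 / 88.4 = 2.229 mg/dL
CrCl = (140 − 30) × 55.4 / (72 × 2.229) × 0.85 = 6094.0 / 160.49 × 0.85 ≈ 32.3 mL/min
CrCl ≈ 32 mL/min → bracket 15–34 mL/min.
27% of 100 mg = 27 mg → 25 mg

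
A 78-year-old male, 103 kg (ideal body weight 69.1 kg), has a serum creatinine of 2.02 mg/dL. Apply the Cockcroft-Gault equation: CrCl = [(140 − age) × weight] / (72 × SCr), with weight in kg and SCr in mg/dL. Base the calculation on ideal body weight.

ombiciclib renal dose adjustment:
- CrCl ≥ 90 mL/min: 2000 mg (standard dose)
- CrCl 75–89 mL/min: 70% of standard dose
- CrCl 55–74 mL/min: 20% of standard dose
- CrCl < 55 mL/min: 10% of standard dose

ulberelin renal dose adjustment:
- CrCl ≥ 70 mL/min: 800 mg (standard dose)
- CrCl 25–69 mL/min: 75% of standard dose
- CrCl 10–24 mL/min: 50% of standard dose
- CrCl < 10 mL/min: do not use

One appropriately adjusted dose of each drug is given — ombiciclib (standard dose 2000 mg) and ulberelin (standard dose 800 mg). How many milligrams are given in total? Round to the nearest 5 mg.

800 mg

CrCl = (140 − 78) × 69.1 / (72 × 2.02) = 4284.2 / 145.44 ≈ 29.5 mL/min
CrCl ≈ 29 mL/min.
ombiciclib: < 55 mL/min → 10% of 2000 mg = 200 mg.
ulberelin: 25–69 mL/min → 75% of 800 mg = 600 mg.
Total = 200 + 600 = 800 mg.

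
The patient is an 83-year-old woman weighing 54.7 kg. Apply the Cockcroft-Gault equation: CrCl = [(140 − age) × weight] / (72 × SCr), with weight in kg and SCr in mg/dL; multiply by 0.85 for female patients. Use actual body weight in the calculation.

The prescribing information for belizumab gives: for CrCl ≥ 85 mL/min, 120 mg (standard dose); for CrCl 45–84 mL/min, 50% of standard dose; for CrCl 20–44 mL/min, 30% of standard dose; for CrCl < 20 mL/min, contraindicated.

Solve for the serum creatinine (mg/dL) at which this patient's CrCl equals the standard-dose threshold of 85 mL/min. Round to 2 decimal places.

0.43 mg/dL

Standard dose requires CrCl ≥ 85 mL/min.
Set (140 − 83) × 54.7 × 0.85 / (72 × SCr) = 85
SCr = (140 − 83) × 54.7 × 0.85 / (72 × 85) = 0.433 mg/dL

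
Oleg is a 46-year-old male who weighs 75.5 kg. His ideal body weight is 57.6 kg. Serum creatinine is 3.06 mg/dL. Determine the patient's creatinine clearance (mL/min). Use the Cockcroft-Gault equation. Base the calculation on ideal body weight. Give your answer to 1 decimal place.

24.6 mL/min

CrCl = (140 − 46) × 57.6 / (72 × 3.06) = 5414.4 / 220.32 ≈ 24.6 mL/min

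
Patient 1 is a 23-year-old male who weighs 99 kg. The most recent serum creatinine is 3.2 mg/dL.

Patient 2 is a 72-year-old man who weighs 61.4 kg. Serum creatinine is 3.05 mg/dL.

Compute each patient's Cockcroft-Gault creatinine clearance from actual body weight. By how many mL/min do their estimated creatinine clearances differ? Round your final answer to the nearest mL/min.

31 mL/min

Patient 1: CrCl = (140 − 23) × 99 / (72 × 3.2) = 11583.0 / 230.40 ≈ 50.3 mL/min
Patient 2: CrCl = (140 − 72) × 61.4 / (72 × 3.05) = 4175.2 / 219.60 ≈ 19.0 mL/min
|50.3 − 19.0| = 31.3 mL/min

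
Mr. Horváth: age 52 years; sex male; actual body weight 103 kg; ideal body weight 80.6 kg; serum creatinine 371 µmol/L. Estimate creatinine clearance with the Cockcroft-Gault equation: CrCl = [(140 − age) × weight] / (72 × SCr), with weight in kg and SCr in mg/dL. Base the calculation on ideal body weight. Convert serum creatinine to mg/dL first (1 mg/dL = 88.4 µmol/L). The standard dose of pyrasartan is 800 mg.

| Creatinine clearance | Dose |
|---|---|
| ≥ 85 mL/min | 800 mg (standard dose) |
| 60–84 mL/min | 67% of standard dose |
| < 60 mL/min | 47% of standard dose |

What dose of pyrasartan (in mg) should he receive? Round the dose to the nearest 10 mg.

380 mg

SCr = 371 / 88.4 = 4.197 mg/dL
CrCl = (140 − 52) × 80.6 / (72 × 4.197) = 7092.8 / 302.18 ≈ 23.5 mL/min
CrCl ≈ 23 mL/min → bracket < 60 mL/min.
47% of 800 mg = 376 mg → 380 mg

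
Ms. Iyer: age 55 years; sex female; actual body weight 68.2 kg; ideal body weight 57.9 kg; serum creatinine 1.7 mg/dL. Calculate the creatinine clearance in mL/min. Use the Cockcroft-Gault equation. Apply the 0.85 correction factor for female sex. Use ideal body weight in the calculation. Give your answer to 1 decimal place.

CrCl = (140 − 55) × 57.9 / (72 × 1.7) × 0.85 = 4921.5 / 122.40 × 0.85 ≈ 34.2 mL/min

34.2 mL/min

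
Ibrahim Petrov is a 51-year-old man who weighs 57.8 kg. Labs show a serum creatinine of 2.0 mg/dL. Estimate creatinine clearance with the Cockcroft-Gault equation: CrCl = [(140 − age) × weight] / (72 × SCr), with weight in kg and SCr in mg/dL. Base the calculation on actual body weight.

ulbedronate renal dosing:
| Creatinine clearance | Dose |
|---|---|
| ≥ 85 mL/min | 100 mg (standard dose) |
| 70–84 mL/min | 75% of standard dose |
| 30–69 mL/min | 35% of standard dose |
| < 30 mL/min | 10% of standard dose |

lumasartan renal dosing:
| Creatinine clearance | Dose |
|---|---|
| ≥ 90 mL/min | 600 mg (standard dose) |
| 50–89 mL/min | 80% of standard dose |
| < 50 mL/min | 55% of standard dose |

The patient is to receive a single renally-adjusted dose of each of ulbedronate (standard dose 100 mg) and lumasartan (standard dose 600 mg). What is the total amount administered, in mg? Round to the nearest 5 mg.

CrCl = (140 − 51) × 57.8 / (72 × 2) = 5144.2 / 144.00 ≈ 35.7 mL/min
CrCl ≈ 36 mL/min.
ulbedronate: 30–69 mL/min → 35% of 100 mg = 35 mg.
lumasartan: < 50 mL/min → 55% of 600 mg = 330 mg.
Total = 35 + 330 = 365 mg.

365 mg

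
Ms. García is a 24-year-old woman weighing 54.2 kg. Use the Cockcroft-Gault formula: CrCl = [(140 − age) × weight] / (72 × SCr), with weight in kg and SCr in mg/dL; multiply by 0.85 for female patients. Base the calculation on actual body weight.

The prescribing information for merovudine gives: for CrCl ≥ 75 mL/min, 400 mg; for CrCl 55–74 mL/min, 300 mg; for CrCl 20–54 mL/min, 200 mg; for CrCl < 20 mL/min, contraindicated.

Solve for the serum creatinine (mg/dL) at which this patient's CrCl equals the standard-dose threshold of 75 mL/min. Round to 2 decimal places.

Standard dose requires CrCl ≥ 75 mL/min.
Set (140 − 24) × 54.2 × 0.85 / (72 × SCr) = 75
SCr = (140 − 24) × 54.2 × 0.85 / (72 × 75) = 0.990 mg/dL

0.99 mg/dL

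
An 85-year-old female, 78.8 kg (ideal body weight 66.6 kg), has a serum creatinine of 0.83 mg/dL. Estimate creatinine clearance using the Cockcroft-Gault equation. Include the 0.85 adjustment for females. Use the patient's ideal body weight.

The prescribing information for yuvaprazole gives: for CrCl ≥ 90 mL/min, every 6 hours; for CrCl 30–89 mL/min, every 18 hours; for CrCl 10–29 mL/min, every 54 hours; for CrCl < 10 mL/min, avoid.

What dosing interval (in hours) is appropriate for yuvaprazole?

every 18 hours

CrCl = (140 − 85) × 66.6 / (72 × 0.83) × 0.85 = 3663.0 / 59.76 × 0.85 ≈ 52.1 mL/min
CrCl ≈ 52 mL/min → bracket 30–89 mL/min → every 18 hours.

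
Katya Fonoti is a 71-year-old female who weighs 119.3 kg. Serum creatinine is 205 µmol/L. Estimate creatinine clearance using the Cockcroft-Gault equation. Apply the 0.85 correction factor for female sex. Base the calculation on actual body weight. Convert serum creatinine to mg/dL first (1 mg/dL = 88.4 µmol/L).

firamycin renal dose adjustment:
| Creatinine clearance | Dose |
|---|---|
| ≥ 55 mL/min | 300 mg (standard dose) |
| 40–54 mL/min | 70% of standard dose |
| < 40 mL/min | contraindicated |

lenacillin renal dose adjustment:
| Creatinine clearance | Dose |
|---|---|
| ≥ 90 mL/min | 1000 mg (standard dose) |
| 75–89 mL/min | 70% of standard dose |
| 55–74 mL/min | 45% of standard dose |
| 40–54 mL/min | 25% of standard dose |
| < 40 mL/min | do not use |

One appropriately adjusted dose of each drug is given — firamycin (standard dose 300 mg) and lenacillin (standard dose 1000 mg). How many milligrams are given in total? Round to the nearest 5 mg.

460 mg

SCr = 205 / 88.4 = 2.319 mg/dL
CrCl = (140 − 71) × 119.3 / (72 × 2.319) × 0.85 = 8231.7 / 166.97 × 0.85 ≈ 41.9 mL/min
CrCl ≈ 42 mL/min.
firamycin: 40–54 mL/min → 70% of 300 mg = 210 mg.
lenacillin: 40–54 mL/min → 25% of 1000 mg = 250 mg.
Total = 210 + 250 = 460 mg.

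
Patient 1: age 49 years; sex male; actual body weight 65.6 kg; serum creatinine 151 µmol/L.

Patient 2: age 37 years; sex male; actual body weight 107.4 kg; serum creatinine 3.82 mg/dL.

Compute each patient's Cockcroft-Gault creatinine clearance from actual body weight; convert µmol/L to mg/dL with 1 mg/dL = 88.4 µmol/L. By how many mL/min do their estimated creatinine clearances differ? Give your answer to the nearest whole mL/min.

Patient 1: SCr = 151 / 88.4 = 1.708 mg/dL
Patient 1: CrCl = (140 − 49) × 65.6 / (72 × 1.708) = 5969.6 / 122.98 ≈ 48.5 mL/min
Patient 2: CrCl = (140 − 37) × 107.4 / (72 × 3.82) = 11062.2 / 275.04 ≈ 40.2 mL/min
|48.5 − 40.2| = 8.3 mL/min

8 mL/min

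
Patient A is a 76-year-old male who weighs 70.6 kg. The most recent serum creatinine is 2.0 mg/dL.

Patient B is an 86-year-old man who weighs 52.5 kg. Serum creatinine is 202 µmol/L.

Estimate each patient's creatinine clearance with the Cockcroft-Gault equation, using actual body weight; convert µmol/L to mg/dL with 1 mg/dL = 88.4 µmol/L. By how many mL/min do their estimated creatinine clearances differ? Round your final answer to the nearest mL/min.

Patient A: CrCl = (140 − 76) × 70.6 / (72 × 2) = 4518.4 / 144.00 ≈ 31.4 mL/min
Patient B: SCr = 202 / 88.4 = 2.285 mg/dL
Patient B: CrCl = (140 − 86) × 52.5 / (72 × 2.285) = 2835.0 / 164.52 ≈ 17.2 mL/min
|31.4 − 17.2| = 14.2 mL/min

14 mL/min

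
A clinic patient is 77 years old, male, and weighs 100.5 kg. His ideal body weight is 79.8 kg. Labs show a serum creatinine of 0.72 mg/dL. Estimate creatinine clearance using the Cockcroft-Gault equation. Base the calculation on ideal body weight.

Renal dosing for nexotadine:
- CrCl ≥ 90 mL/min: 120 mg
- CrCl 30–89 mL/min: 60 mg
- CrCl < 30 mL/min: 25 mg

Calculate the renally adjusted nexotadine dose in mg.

120 mg

CrCl = (140 − 77) × 79.8 / (72 × 0.72) = 5027.4 / 51.84 ≈ 97.0 mL/min
CrCl ≈ 97 mL/min → bracket ≥ 90 mL/min.
Dose for this bracket: 120 mg.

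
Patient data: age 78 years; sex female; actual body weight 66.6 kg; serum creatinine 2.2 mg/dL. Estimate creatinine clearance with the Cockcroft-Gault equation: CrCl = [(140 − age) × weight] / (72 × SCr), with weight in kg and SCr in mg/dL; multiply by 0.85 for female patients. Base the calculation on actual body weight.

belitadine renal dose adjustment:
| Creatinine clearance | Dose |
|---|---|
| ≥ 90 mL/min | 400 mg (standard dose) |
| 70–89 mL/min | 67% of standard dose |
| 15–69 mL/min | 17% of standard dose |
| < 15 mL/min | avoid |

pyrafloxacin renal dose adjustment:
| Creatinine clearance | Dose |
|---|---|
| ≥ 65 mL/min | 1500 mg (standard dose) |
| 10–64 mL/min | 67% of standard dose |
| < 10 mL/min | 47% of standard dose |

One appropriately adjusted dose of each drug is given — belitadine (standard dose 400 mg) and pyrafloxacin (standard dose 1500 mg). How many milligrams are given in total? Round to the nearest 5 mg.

1075 mg

CrCl = (140 − 78) × 66.6 / (72 × 2.2) × 0.85 = 4129.2 / 158.40 × 0.85 ≈ 22.2 mL/min
CrCl ≈ 22 mL/min.
belitadine: 15–69 mL/min → 17% of 400 mg = 68 mg.
pyrafloxacin: 10–64 mL/min → 67% of 1500 mg = 1005 mg.
Total = 68 + 1005 = 1073 mg.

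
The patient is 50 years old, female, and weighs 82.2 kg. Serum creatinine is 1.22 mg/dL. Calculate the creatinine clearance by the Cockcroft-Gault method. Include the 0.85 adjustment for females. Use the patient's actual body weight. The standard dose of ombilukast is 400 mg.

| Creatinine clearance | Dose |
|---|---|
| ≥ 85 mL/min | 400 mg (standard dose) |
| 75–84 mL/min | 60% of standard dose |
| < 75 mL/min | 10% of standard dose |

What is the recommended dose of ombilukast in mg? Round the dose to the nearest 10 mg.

CrCl = (140 − 50) × 82.2 / (72 × 1.22) × 0.85 = 7398.0 / 87.84 × 0.85 ≈ 71.6 mL/min
CrCl ≈ 72 mL/min → bracket < 75 mL/min.
10% of 400 mg = 40 mg

40 mg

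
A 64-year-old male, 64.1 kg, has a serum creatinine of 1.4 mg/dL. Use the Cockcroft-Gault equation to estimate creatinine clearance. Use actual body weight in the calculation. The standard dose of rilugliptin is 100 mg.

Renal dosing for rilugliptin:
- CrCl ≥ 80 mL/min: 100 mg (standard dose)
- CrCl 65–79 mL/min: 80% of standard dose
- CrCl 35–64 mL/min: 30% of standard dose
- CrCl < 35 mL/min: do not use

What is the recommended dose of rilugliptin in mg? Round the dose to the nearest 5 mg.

30 mg

CrCl = (140 − 64) × 64.1 / (72 × 1.4) = 4871.6 / 100.80 ≈ 48.3 mL/min
CrCl ≈ 48 mL/min → bracket 35–64 mL/min.
30% of 100 mg = 30 mg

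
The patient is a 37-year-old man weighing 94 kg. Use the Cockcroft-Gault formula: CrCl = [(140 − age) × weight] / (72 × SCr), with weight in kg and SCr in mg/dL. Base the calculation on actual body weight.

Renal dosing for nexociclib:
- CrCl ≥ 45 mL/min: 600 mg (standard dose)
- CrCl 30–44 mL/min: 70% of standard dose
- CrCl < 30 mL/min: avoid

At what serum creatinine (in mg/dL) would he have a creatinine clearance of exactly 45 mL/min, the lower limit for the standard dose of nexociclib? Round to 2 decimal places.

2.99 mg/dL

Standard dose requires CrCl ≥ 45 mL/min.
Set (140 − 37) × 94 / (72 × SCr) = 45
SCr = (140 − 37) × 94 / (72 × 45) = 2.988 mg/dL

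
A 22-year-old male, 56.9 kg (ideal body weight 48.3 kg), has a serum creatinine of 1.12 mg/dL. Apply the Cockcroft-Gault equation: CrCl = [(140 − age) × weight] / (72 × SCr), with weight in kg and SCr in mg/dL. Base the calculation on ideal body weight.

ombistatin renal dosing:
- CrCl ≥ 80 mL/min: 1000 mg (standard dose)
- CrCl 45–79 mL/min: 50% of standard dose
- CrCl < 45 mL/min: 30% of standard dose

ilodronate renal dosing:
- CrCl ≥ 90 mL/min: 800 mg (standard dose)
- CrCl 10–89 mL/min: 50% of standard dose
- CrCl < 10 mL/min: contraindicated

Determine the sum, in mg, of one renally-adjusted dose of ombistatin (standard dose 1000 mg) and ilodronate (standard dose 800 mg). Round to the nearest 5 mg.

900 mg

CrCl = (140 − 22) × 48.3 / (72 × 1.12) = 5699.4 / 80.64 ≈ 70.7 mL/min
CrCl ≈ 71 mL/min.
ombistatin: 45–79 mL/min → 50% of 1000 mg = 500 mg.
ilodronate: 10–89 mL/min → 50% of 800 mg = 400 mg.
Total = 500 + 400 = 900 mg.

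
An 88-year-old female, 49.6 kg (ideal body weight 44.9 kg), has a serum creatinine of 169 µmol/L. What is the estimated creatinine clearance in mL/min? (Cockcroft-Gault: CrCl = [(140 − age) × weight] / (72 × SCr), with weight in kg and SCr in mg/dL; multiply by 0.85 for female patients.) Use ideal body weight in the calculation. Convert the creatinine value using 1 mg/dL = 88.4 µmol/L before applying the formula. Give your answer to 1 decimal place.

14.4 mL/min

SCr = 169 / 88.4 = 1.912 mg/dL
CrCl = (140 − 88) × 44.9 / (72 × 1.912) × 0.85 = 2334.8 / 137.66 × 0.85 ≈ 14.4 mL/min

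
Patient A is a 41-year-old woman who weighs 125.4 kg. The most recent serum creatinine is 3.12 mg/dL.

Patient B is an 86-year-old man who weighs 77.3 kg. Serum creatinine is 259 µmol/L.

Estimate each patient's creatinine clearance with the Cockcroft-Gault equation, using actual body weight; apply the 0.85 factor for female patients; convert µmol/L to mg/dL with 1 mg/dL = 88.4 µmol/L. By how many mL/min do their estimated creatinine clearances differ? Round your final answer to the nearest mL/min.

27 mL/min

Patient A: CrCl = (140 − 41) × 125.4 / (72 × 3.12) × 0.85 = 12414.6 / 224.64 × 0.85 ≈ 47.0 mL/min
Patient B: SCr = 259 / 88.4 = 2.93 mg/dL
Patient B: CrCl = (140 − 86) × 77.3 / (72 × 2.93) = 4174.2 / 210.96 ≈ 19.8 mL/min
|47.0 − 19.8| = 27.2 mL/min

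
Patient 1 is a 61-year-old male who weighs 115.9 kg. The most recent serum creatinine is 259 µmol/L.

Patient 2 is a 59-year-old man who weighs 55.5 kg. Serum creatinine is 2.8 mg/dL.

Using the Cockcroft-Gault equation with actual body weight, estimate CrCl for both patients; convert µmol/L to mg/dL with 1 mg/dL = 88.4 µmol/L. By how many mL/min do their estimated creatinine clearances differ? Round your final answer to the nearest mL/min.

Patient 1: SCr = 259 / 88.4 = 2.93 mg/dL
Patient 1: CrCl = (140 − 61) × 115.9 / (72 × 2.93) = 9156.1 / 210.96 ≈ 43.4 mL/min
Patient 2: CrCl = (140 − 59) × 55.5 / (72 × 2.8) = 4495.5 / 201.60 ≈ 22.3 mL/min
|43.4 − 22.3| = 21.1 mL/min

21 mL/min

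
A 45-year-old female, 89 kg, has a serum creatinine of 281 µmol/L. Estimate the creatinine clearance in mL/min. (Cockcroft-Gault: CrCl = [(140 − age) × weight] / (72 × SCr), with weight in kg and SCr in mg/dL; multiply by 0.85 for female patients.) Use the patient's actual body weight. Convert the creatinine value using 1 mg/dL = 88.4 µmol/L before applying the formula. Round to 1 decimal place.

31.4 mL/min

SCr = 281 / 88.4 = 3.179 mg/dL
CrCl = (140 − 45) × 89 / (72 × 3.179) × 0.85 = 8455.0 / 228.89 × 0.85 ≈ 31.4 mL/min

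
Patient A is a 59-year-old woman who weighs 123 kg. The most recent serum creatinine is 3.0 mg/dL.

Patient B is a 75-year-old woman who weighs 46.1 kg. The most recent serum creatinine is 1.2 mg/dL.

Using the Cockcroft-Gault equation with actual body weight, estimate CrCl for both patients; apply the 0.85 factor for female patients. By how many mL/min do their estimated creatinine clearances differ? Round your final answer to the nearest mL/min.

10 mL/min

Patient A: CrCl = (140 − 59) × 123 / (72 × 3) × 0.85 = 9963.0 / 216.00 × 0.85 ≈ 39.2 mL/min
Patient B: CrCl = (140 − 75) × 46.1 / (72 × 1.2) × 0.85 = 2996.5 / 86.40 × 0.85 ≈ 29.5 mL/min
|39.2 − 29.5| = 9.7 mL/min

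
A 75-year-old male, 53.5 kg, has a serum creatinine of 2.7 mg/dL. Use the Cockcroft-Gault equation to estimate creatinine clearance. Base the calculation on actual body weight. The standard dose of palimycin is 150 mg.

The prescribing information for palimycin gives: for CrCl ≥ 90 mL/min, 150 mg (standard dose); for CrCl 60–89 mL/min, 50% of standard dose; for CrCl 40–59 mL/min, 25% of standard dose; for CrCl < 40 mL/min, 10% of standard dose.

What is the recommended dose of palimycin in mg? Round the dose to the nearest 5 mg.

CrCl = (140 − 75) × 53.5 / (72 × 2.7) = 3477.5 / 194.40 ≈ 17.9 mL/min
CrCl ≈ 18 mL/min → bracket < 40 mL/min.
10% of 150 mg = 15 mg

15 mg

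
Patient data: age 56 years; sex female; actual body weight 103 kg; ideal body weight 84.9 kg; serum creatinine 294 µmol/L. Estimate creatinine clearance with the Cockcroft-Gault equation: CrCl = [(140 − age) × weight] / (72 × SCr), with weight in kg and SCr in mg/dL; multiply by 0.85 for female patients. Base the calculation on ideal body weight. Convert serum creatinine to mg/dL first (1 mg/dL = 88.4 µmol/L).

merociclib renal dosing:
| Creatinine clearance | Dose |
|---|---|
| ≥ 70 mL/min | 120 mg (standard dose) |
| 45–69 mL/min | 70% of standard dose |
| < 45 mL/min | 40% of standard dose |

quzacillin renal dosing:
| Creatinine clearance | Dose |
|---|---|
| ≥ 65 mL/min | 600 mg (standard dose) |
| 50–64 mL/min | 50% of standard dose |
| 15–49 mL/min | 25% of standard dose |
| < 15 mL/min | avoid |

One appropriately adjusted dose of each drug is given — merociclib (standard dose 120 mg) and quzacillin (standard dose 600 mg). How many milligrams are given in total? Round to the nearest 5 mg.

SCr = 294 / 88.4 = 3.326 mg/dL
CrCl = (140 − 56) × 84.9 / (72 × 3.326) × 0.85 = 7131.6 / 239.47 × 0.85 ≈ 25.3 mL/min
CrCl ≈ 25 mL/min.
merociclib: < 45 mL/min → 40% of 120 mg = 48 mg.
quzacillin: 15–49 mL/min → 25% of 600 mg = 150 mg.
Total = 48 + 150 = 198 mg.

200 mg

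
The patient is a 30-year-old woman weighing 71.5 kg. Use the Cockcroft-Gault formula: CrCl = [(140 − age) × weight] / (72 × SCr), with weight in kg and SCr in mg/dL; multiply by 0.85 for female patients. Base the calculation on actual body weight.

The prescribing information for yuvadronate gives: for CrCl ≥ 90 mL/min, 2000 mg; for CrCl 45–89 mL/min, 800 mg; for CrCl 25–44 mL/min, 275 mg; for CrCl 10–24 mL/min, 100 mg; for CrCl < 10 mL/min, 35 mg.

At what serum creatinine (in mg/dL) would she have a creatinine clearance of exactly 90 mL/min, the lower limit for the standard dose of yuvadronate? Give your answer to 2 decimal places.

Standard dose requires CrCl ≥ 90 mL/min.
Set (140 − 30) × 71.5 × 0.85 / (72 × SCr) = 90
SCr = (140 − 30) × 71.5 × 0.85 / (72 × 90) = 1.032 mg/dL

1.03 mg/dL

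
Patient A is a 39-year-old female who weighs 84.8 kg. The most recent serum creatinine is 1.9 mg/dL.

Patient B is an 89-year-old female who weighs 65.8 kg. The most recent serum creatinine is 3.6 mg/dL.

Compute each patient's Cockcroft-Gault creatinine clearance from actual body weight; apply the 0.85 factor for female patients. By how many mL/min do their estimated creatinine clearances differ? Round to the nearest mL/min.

Patient A: CrCl = (140 − 39) × 84.8 / (72 × 1.9) × 0.85 = 8564.8 / 136.80 × 0.85 ≈ 53.2 mL/min
Patient B: CrCl = (140 − 89) × 65.8 / (72 × 3.6) × 0.85 = 3355.8 / 259.20 × 0.85 ≈ 11.0 mL/min
|53.2 − 11.0| = 42.2 mL/min

42 mL/min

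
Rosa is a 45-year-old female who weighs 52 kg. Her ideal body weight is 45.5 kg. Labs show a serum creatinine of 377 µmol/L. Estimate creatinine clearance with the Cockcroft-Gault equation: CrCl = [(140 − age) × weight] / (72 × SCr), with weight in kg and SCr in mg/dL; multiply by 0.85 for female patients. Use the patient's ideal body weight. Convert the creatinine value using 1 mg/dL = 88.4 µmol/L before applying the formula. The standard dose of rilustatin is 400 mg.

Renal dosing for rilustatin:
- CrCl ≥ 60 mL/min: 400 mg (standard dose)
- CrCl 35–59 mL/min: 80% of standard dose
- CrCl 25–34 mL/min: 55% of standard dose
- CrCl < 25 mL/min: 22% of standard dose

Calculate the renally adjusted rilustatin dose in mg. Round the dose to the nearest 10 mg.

90 mg

SCr = 377 / 88.4 = 4.265 mg/dL
CrCl = (140 − 45) × 45.5 / (72 × 4.265) × 0.85 = 4322.5 / 307.08 × 0.85 ≈ 12.0 mL/min
CrCl ≈ 12 mL/min → bracket < 25 mL/min.
22% of 400 mg = 88 mg → 90 mg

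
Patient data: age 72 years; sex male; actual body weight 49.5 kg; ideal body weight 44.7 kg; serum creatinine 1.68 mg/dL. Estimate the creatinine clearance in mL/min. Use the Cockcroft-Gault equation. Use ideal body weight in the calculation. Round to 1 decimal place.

25.1 mL/min

CrCl = (140 − 72) × 44.7 / (72 × 1.68) = 3039.6 / 120.96 ≈ 25.1 mL/min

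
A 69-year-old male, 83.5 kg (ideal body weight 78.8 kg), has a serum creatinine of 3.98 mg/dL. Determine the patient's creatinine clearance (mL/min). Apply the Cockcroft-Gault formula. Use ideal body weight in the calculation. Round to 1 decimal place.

CrCl = (140 − 69) × 78.8 / (72 × 3.98) = 5594.8 / 286.56 ≈ 19.5 mL/min

19.5 mL/min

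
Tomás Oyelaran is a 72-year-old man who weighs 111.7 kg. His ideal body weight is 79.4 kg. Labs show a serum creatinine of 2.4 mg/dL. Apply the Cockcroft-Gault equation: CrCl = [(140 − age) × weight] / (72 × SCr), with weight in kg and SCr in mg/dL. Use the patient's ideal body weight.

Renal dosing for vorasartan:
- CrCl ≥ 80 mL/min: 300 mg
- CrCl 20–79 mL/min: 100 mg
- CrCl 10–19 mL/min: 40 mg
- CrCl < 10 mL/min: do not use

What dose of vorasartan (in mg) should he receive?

CrCl = (140 − 72) × 79.4 / (72 × 2.4) = 5399.2 / 172.80 ≈ 31.2 mL/min
CrCl ≈ 31 mL/min → bracket 20–79 mL/min.
Dose for this bracket: 100 mg.

100 mg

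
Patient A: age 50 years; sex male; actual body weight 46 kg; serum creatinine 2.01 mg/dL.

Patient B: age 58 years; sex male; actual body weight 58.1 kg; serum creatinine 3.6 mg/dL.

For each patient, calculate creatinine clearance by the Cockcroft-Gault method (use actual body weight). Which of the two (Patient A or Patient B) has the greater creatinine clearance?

Patient A

Patient A: CrCl = (140 − 50) × 46 / (72 × 2.01) = 4140.0 / 144.72 ≈ 28.6 mL/min
Patient B: CrCl = (140 − 58) × 58.1 / (72 × 3.6) = 4764.2 / 259.20 ≈ 18.4 mL/min
28.6 vs 18.4 mL/min → Patient A is higher.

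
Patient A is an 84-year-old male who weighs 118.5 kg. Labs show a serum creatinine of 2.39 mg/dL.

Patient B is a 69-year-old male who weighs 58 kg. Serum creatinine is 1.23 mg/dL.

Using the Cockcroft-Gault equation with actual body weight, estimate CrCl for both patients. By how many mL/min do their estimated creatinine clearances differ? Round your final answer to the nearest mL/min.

8 mL/min

Patient A: CrCl = (140 − 84) × 118.5 / (72 × 2.39) = 6636.0 / 172.08 ≈ 38.6 mL/min
Patient B: CrCl = (140 − 69) × 58 / (72 × 1.23) = 4118.0 / 88.56 ≈ 46.5 mL/min
|38.6 − 46.5| = 7.9 mL/min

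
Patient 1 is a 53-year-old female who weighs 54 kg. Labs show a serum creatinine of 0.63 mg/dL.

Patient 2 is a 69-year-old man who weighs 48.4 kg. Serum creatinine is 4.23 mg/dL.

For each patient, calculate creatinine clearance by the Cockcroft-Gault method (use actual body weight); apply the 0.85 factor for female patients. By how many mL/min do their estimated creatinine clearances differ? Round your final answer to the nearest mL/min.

Patient 1: CrCl = (140 − 53) × 54 / (72 × 0.63) × 0.85 = 4698.0 / 45.36 × 0.85 ≈ 88.0 mL/min
Patient 2: CrCl = (140 − 69) × 48.4 / (72 × 4.23) = 3436.4 / 304.56 ≈ 11.3 mL/min
|88.0 − 11.3| = 76.7 mL/min

77 mL/min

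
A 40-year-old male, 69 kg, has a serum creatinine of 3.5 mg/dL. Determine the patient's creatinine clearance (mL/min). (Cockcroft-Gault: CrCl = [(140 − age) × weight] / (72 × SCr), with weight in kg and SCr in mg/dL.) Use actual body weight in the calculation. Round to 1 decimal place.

CrCl = (140 − 40) × 69 / (72 × 3.5) = 6900.0 / 252.00 ≈ 27.4 mL/min

27.4 mL/min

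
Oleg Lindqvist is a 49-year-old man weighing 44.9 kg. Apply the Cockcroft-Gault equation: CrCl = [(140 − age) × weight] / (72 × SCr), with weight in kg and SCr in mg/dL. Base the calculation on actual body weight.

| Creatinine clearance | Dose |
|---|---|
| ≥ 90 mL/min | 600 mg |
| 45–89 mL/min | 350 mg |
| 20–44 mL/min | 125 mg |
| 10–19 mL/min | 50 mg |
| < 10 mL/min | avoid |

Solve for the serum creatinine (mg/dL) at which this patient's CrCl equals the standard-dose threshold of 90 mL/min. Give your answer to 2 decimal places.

0.63 mg/dL

Standard dose requires CrCl ≥ 90 mL/min.
Set (140 − 49) × 44.9 / (72 × SCr) = 90
SCr = (140 − 49) × 44.9 / (72 × 90) = 0.631 mg/dL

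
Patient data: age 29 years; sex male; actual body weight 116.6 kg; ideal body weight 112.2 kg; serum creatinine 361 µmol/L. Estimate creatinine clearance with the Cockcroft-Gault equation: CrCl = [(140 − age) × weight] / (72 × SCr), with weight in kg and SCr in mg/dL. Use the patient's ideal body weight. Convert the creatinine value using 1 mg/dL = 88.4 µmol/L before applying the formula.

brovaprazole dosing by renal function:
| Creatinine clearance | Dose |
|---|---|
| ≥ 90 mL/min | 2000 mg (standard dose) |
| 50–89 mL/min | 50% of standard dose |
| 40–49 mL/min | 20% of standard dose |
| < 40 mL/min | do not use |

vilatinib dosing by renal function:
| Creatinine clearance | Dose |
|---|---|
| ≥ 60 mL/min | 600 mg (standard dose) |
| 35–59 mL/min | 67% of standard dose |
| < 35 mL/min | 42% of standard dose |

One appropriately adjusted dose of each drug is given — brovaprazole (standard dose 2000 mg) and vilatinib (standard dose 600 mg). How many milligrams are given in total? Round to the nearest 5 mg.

SCr = 361 / 88.4 = 4.084 mg/dL
CrCl = (140 − 29) × 112.2 / (72 × 4.084) = 12454.2 / 294.05 ≈ 42.4 mL/min
CrCl ≈ 42 mL/min.
brovaprazole: 40–49 mL/min → 20% of 2000 mg = 400 mg.
vilatinib: 35–59 mL/min → 67% of 600 mg = 402 mg.
Total = 400 + 402 = 802 mg.

800 mg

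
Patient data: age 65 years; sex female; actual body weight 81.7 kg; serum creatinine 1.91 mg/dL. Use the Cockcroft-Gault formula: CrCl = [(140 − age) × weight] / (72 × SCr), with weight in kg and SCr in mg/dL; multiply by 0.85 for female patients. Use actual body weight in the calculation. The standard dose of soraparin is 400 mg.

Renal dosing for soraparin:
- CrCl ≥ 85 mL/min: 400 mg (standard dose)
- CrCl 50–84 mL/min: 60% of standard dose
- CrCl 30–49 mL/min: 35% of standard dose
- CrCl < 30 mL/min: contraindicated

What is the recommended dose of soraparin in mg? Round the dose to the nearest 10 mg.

CrCl = (140 − 65) × 81.7 / (72 × 1.91) × 0.85 = 6127.5 / 137.52 × 0.85 ≈ 37.9 mL/min
CrCl ≈ 38 mL/min → bracket 30–49 mL/min.
35% of 400 mg = 140 mg

140 mg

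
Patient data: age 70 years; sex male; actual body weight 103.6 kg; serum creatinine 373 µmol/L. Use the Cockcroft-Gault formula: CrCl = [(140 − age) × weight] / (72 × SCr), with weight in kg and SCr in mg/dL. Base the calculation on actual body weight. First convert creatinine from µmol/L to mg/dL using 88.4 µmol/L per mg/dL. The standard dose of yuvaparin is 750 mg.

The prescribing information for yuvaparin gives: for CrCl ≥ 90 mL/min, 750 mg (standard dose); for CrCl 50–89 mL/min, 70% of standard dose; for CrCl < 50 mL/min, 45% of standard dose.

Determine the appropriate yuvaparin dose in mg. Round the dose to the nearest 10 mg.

340 mg

SCr = 373 / 88.4 = 4.219 mg/dL
CrCl = (140 − 70) × 103.6 / (72 × 4.219) = 7252.0 / 303.77 ≈ 23.9 mL/min
CrCl ≈ 24 mL/min → bracket < 50 mL/min.
45% of 750 mg = 337.5 mg → 340 mg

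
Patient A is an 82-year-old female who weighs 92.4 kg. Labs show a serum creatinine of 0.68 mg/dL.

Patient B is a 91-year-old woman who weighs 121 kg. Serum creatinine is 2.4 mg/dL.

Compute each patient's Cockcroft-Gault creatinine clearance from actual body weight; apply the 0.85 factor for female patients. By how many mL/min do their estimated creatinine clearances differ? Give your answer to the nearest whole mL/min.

64 mL/min

Patient A: CrCl = (140 − 82) × 92.4 / (72 × 0.68) × 0.85 = 5359.2 / 48.96 × 0.85 ≈ 93.0 mL/min
Patient B: CrCl = (140 − 91) × 121 / (72 × 2.4) × 0.85 = 5929.0 / 172.80 × 0.85 ≈ 29.2 mL/min
|93.0 − 29.2| = 63.8 mL/min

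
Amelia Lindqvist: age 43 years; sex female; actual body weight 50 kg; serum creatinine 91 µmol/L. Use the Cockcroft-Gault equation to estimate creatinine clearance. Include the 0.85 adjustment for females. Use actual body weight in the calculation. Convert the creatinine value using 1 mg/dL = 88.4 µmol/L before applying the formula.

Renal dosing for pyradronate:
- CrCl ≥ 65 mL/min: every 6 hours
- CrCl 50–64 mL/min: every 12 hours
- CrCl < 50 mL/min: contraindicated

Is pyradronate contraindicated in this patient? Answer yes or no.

SCr = 91 / 88.4 = 1.029 mg/dL
CrCl = (140 − 43) × 50 / (72 × 1.029) × 0.85 = 4850.0 / 74.09 × 0.85 ≈ 55.6 mL/min
CrCl ≈ 56 mL/min, which is ≥ 50 mL/min.

no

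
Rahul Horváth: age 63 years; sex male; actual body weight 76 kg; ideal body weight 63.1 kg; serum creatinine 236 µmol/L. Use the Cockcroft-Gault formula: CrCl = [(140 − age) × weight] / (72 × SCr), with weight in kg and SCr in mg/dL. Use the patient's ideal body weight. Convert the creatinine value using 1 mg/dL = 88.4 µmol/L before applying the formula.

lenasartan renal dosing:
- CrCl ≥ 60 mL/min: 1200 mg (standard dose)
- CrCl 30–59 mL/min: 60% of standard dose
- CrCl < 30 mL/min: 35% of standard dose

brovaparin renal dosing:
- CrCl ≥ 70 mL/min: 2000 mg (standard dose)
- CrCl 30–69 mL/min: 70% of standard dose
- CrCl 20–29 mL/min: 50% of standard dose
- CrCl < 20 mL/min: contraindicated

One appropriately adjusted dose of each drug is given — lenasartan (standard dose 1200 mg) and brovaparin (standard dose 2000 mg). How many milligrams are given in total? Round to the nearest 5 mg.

SCr = 236 / 88.4 = 2.67 mg/dL
CrCl = (140 − 63) × 63.1 / (72 × 2.67) = 4858.7 / 192.24 ≈ 25.3 mL/min
CrCl ≈ 25 mL/min.
lenasartan: < 30 mL/min → 35% of 1200 mg = 420 mg.
brovaparin: 20–29 mL/min → 50% of 2000 mg = 1000 mg.
Total = 420 + 1000 = 1420 mg.

1420 mg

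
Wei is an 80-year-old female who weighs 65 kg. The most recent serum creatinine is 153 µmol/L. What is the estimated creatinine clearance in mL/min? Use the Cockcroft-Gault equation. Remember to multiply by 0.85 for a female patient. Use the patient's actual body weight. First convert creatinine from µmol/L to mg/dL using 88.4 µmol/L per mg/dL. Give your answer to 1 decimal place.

26.6 mL/min

SCr = 153 / 88.4 = 1.731 mg/dL
CrCl = (140 − 80) × 65 / (72 × 1.731) × 0.85 = 3900.0 / 124.63 × 0.85 ≈ 26.6 mL/min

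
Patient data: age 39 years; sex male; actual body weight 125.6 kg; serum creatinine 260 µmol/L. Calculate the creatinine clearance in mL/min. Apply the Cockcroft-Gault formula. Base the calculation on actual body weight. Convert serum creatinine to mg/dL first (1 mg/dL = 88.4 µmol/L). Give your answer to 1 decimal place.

59.9 mL/min

SCr = 260 / 88.4 = 2.941 mg/dL
CrCl = (140 − 39) × 125.6 / (72 × 2.941) = 12685.6 / 211.75 ≈ 59.9 mL/min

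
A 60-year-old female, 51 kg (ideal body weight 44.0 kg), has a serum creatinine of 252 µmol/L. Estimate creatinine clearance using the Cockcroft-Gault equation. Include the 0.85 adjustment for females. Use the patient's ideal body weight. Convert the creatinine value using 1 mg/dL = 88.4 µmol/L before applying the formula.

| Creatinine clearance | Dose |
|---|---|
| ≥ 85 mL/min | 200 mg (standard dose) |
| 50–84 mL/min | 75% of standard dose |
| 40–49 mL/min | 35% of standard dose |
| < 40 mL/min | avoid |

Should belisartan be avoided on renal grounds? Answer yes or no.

yes

SCr = 252 / 88.4 = 2.851 mg/dL
CrCl = (140 − 60) × 44 / (72 × 2.851) × 0.85 = 3520.0 / 205.27 × 0.85 ≈ 14.6 mL/min
CrCl ≈ 15 mL/min, which is < 40 mL/min.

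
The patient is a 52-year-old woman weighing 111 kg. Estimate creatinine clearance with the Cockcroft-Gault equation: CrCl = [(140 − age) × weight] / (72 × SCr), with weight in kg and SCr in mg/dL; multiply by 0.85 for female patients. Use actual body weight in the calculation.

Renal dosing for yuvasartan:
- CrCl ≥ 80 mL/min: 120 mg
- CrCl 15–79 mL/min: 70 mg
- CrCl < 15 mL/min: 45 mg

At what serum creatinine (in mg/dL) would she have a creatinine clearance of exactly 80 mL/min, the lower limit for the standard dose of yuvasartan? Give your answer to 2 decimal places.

Standard dose requires CrCl ≥ 80 mL/min.
Set (140 − 52) × 111 × 0.85 / (72 × SCr) = 80
SCr = (140 − 52) × 111 × 0.85 / (72 × 80) = 1.441 mg/dL

1.44 mg/dL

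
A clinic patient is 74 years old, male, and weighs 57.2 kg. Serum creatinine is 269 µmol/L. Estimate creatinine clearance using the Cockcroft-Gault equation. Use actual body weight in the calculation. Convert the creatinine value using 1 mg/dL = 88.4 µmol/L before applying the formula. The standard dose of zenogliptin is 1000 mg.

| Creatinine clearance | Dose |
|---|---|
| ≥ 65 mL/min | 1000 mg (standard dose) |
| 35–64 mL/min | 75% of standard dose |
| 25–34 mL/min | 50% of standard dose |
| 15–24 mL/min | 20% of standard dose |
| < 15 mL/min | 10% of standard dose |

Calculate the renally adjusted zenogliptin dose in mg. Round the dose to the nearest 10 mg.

200 mg

SCr = 269 / 88.4 = 3.043 mg/dL
CrCl = (140 − 74) × 57.2 / (72 × 3.043) = 3775.2 / 219.10 ≈ 17.2 mL/min
CrCl ≈ 17 mL/min → bracket 15–24 mL/min.
20% of 1000 mg = 200 mg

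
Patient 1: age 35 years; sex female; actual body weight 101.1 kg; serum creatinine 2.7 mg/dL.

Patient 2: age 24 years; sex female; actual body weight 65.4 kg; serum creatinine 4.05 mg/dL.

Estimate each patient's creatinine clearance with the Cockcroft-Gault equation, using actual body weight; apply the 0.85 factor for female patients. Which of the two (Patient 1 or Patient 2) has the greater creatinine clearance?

Patient 1: CrCl = (140 − 35) × 101.1 / (72 × 2.7) × 0.85 = 10615.5 / 194.40 × 0.85 ≈ 46.4 mL/min
Patient 2: CrCl = (140 − 24) × 65.4 / (72 × 4.05) × 0.85 = 7586.4 / 291.60 × 0.85 ≈ 22.1 mL/min
46.4 vs 22.1 mL/min → Patient 1 is higher.

Patient 1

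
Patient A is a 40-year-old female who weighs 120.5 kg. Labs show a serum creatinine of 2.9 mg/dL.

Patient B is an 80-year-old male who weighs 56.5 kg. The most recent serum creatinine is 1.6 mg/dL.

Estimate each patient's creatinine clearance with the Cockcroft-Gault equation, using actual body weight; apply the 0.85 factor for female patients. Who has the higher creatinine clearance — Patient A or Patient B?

Patient A

Patient A: CrCl = (140 − 40) × 120.5 / (72 × 2.9) × 0.85 = 12050.0 / 208.80 × 0.85 ≈ 49.1 mL/min
Patient B: CrCl = (140 − 80) × 56.5 / (72 × 1.6) = 3390.0 / 115.20 ≈ 29.4 mL/min
49.1 vs 29.4 mL/min → Patient A is higher.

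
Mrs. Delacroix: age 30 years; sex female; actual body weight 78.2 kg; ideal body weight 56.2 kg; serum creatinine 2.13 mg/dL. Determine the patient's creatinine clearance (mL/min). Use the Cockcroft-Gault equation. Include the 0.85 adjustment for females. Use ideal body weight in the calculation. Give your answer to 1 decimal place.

CrCl = (140 − 30) × 56.2 / (72 × 2.13) × 0.85 = 6182.0 / 153.36 × 0.85 ≈ 34.3 mL/min

34.3 mL/min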